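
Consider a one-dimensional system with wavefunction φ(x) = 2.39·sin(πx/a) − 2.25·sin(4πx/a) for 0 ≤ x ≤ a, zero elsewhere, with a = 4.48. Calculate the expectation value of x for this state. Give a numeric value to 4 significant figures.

2.304

⟨x⟩ = ∫ x·|φ|² dx / ∫|φ|² dx (integrals over the domain).
On 0 ≤ x ≤ a (j ≠ l): ∫sin²(jπx/a) dx = a/2, ∫sin(jπx/a)·sin(lπx/a) dx = 0; diagonal moments ∫x·sin²(jπx/a) dx = a²/4, ∫x²·sin²(jπx/a) dx = a³·(1/6 − 1/(4j²π²)); cross terms ∫x·sin(jπx/a)·sin(lπx/a) dx = 0 for j + l even and −4jla²/(π²(j² − l²)²) for j + l odd, ∫x²·sin(jπx/a)·sin(lπx/a) dx = (−1)^(j+l)·4jla³/(π²(j² − l²)²); higher powers the same way via product-to-sum and parts.
State is unnormalized: ∫|φ|² dx = 24.135, and ∫φ*·x·φ dx = 55.618, so ⟨x⟩ = 55.618 / 24.135.
⟨x⟩ = 2.3044.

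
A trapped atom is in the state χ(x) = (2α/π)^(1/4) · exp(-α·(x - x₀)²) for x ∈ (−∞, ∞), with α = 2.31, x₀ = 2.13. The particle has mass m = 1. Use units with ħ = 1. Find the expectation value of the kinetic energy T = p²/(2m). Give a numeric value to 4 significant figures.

T = −(ħ²/2m) d²/dx², so ⟨T⟩ = −(ħ²/2m) ∫ χ*·χ'' dx; with m = 1.
Gaussian moments (u = x − x₀): ∫u^(2j)·e^(−2αu²) du = (2j−1)!!/(4α)^j · √(π/(2α)), odd powers integrate to 0; here √(π/(2α)) = 0.82462. Derivatives: d/dx e^(−αu²) = −2αu·e^(−αu²), d²/dx² e^(−αu²) = (4α²u² − 2α)·e^(−αu²).
⟨T⟩ = 1.1550.

1.155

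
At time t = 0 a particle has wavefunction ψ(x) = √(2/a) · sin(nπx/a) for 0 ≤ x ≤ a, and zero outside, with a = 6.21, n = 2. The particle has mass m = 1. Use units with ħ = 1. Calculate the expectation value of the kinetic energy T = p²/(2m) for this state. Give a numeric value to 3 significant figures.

0.512

T = −(ħ²/2m) d²/dx², so ⟨T⟩ = −(ħ²/2m) ∫ ψ*·ψ'' dx; with m = 1.
d/dx sin(nπx/a) = (nπ/a)·cos(nπx/a) and d²/dx² sin(nπx/a) = −(nπ/a)²·sin(nπx/a); on 0 ≤ x ≤ a, ∫sin²(nπx/a) dx = a/2 and ∫sin(nπx/a)·cos(nπx/a) dx = 0.
⟨T⟩ = 0.51185.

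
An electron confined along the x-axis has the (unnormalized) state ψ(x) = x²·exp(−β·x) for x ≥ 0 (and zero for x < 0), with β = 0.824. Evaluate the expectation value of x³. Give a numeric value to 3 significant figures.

46.9

⟨x³⟩ = ∫ x³·|ψ|² dx / ∫|ψ|² dx (integrals over the domain).
Every integrand reduces to terms xʲ·e^(−2βx) on [0, ∞); use ∫₀^∞ xʲ·e^(−2βx) dx = j!/(2β)^(j+1).
State is unnormalized: ∫|ψ|² dx = 1.9744, and ∫ψ*·x³·ψ dx = 92.635, so ⟨x³⟩ = 92.635 / 1.9744.
⟨x³⟩ = 46.919.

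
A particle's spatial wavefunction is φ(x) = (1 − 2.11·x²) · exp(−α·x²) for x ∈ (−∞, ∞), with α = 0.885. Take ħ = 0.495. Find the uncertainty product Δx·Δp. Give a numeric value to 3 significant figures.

Δx = √(⟨x²⟩−⟨x⟩²), Δp = √(⟨p²⟩−⟨p⟩²).
Expand each integrand as polynomial × e^(−2αx²) and use ∫x^(2j)·e^(−2αx²) dx = (2j−1)!!/(4α)^j · √(π/(2α)), odd powers → 0; here √(π/(2α)) = 1.3323. Differentiate with the product rule, d/dx e^(−αx²) = −2αx·e^(−αx²).
Normalization: ∫|φ|² dx = 1.1640.
⟨x⟩ = 0.0000, ⟨x²⟩ = 0.89001 ⇒ Δx = 0.94340.
⟨p⟩ = 0.0000, ⟨p²⟩ = 1.1613 ⇒ Δp = 1.0776.
Δx·Δp = 1.0166.

1.02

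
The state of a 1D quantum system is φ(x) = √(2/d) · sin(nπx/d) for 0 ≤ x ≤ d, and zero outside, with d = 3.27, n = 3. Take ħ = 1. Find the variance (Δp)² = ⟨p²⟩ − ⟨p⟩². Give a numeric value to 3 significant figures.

8.31

Compute ⟨p⟩ and ⟨p²⟩ separately; (Δp)² = ⟨p²⟩ − ⟨p⟩².
d/dx sin(nπx/d) = (nπ/d)·cos(nπx/d) and d²/dx² sin(nπx/d) = −(nπ/d)²·sin(nπx/d); on 0 ≤ x ≤ d, ∫sin²(nπx/d) dx = d/2 and ∫sin(nπx/d)·cos(nπx/d) dx = 0.
⟨p⟩ = 0.0000 and ⟨p²⟩ = 8.3070.
(Δp)² = 8.3070 − (0.0000)² = 8.3070.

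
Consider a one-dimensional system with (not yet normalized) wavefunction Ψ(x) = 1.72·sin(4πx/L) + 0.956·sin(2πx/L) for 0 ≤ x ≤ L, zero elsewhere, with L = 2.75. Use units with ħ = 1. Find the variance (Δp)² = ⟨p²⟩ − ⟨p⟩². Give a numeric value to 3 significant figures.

17.2

Compute ⟨p⟩ and ⟨p²⟩ separately; (Δp)² = ⟨p²⟩ − ⟨p⟩².
d²/dx² sin(jπx/L) = −(jπ/L)²·sin(jπx/L); on 0 ≤ x ≤ L, ∫sin²(jπx/L) dx = L/2 and ∫sin(jπx/L)·sin(lπx/L) dx = 0 for j ≠ l, so only diagonal terms survive in ∫|Ψ|² and ∫Ψ·Ψ″; ∫Ψ·Ψ′ dx = [Ψ²/2] between the walls = 0.
Normalization: ∫|Ψ|² dx = 5.3245.
⟨p⟩ = 0.0000 and ⟨p²⟩ = 17.185.
(Δp)² = 17.185 − (0.0000)² = 17.185.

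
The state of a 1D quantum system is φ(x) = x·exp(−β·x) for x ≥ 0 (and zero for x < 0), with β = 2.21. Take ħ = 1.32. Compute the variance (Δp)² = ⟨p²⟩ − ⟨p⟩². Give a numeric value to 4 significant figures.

8.510

Compute ⟨p⟩ and ⟨p²⟩ separately; (Δp)² = ⟨p²⟩ − ⟨p⟩².
Differentiate x·exp(−β·x) with the product rule; every integrand then reduces to terms xʲ·e^(−2βx) on [0, ∞), with ∫₀^∞ xʲ·e^(−2βx) dx = j!/(2β)^(j+1).
Normalization: ∫|φ|² dx = 0.023161.
⟨p⟩ = 0.0000 and ⟨p²⟩ = 8.5101.
(Δp)² = 8.5101 − (0.0000)² = 8.5101.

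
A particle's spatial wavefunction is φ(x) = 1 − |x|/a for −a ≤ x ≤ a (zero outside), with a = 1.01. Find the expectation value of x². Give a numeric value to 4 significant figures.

⟨x²⟩ = ∫ x²·|φ|² dx / ∫|φ|² dx (integrals over the domain).
φ is even, so ∫ over [−a, a] = 2∫₀ᵃ with φ = 1 − x/a there: ∫₀ᵃ (1 − x/a)² dx = a/3, ∫₀ᵃ x²(1 − x/a)² dx = a³/30, ∫₀ᵃ x⁴(1 − x/a)² dx = a⁵/105.
State is unnormalized: ∫|φ|² dx = 0.67333, and ∫φ*·x²·φ dx = 0.068687, so ⟨x²⟩ = 0.068687 / 0.67333.
⟨x²⟩ = 0.10201.

0.1020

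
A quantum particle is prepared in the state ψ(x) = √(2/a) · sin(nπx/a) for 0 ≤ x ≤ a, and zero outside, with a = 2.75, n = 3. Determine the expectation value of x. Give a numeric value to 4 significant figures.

⟨x⟩ = ∫ x·|ψ|² dx (integrals over the domain).
With sin²θ = (1 − cos2θ)/2 on 0 ≤ x ≤ a: ∫sin²(nπx/a) dx = a/2, ∫x·sin²(nπx/a) dx = a²/4, ∫x²·sin²(nπx/a) dx = a³·(1/6 − 1/(4n²π²)); higher powers xᵏ the same way, integrating xᵏ·cos(2nπx/a) by parts.
⟨x⟩ = 1.3750.

1.375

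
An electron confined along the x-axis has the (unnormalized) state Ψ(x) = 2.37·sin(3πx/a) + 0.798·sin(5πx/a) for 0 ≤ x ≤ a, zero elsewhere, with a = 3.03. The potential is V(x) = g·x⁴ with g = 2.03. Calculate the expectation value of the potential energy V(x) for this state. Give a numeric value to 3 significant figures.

40.7

⟨V⟩ = ∫ V(x)·|Ψ|² dx / ∫|Ψ|² dx.
On 0 ≤ x ≤ a (j ≠ l): ∫sin²(jπx/a) dx = a/2, ∫sin(jπx/a)·sin(lπx/a) dx = 0; diagonal moments ∫x·sin²(jπx/a) dx = a²/4, ∫x²·sin²(jπx/a) dx = a³·(1/6 − 1/(4j²π²)); cross terms ∫x·sin(jπx/a)·sin(lπx/a) dx = 0 for j + l even and −4jla²/(π²(j² − l²)²) for j + l odd, ∫x²·sin(jπx/a)·sin(lπx/a) dx = (−1)^(j+l)·4jla³/(π²(j² − l²)²); higher powers the same way via product-to-sum and parts.
State is unnormalized: ∫|Ψ|² dx = 9.4744, and ∫Ψ*·V(x)·Ψ dx = 385.54, so ⟨V⟩ = 385.54 / 9.4744.
⟨V⟩ = 40.693.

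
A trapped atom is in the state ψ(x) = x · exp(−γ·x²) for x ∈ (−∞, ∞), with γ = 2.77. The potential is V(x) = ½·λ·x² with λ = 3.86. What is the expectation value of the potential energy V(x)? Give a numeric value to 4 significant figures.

⟨V⟩ = ∫ V(x)·|ψ|² dx / ∫|ψ|² dx.
Expand each integrand as polynomial × e^(−2γx²) and use ∫x^(2j)·e^(−2γx²) dx = (2j−1)!!/(4γ)^j · √(π/(2γ)), odd powers → 0; here √(π/(2γ)) = 0.75304.
State is unnormalized: ∫|ψ|² dx = 0.067964, and ∫ψ*·V(x)·ψ dx = 0.035516, so ⟨V⟩ = 0.035516 / 0.067964.
⟨V⟩ = 0.52256.

0.5226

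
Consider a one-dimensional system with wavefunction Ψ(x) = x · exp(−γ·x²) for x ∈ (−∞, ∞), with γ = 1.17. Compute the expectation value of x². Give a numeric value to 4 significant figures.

0.6410

⟨x²⟩ = ∫ x²·|Ψ|² dx / ∫|Ψ|² dx (integrals over the domain).
Expand each integrand as polynomial × e^(−2γx²) and use ∫x^(2j)·e^(−2γx²) dx = (2j−1)!!/(4γ)^j · √(π/(2γ)), odd powers → 0; here √(π/(2γ)) = 1.1587.
State is unnormalized: ∫|Ψ|² dx = 0.24758, and ∫Ψ*·x²·Ψ dx = 0.15871, so ⟨x²⟩ = 0.15871 / 0.24758.
⟨x²⟩ = 0.64103.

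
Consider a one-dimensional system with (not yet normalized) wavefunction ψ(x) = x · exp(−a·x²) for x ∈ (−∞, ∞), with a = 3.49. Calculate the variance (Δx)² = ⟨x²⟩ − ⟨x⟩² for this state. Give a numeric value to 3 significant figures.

0.215

Compute ⟨x⟩ and ⟨x²⟩ separately, then (Δx)² = ⟨x²⟩ − ⟨x⟩².
Expand each integrand as polynomial × e^(−2ax²) and use ∫x^(2j)·e^(−2ax²) dx = (2j−1)!!/(4a)^j · √(π/(2a)), odd powers → 0; here √(π/(2a)) = 0.67088.
Normalization: ∫|ψ|² dx = 0.048058.
⟨x⟩ = 0.0000 and ⟨x²⟩ = 0.21490.
(Δx)² = 0.21490 − (0.0000)² = 0.21490.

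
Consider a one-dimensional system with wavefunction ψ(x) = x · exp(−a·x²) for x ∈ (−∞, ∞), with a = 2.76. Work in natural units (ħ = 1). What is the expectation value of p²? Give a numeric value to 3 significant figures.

p² ψ = −ħ² d²ψ/dx²; ⟨p²⟩ = −ħ² ∫ ψ*·ψ'' dx / ∫|ψ|² dx.
Expand each integrand as polynomial × e^(−2ax²) and use ∫x^(2j)·e^(−2ax²) dx = (2j−1)!!/(4a)^j · √(π/(2a)), odd powers → 0; here √(π/(2a)) = 0.75441. Differentiate with the product rule, d/dx e^(−ax²) = −2ax·e^(−ax²).
State is unnormalized: ∫|ψ|² dx = 0.068334, and ∫ψ*·(−ħ² ψ'') dx = 0.56580, so ⟨p²⟩ = 0.56580 / 0.068334.
⟨p²⟩ = 8.2800.

8.28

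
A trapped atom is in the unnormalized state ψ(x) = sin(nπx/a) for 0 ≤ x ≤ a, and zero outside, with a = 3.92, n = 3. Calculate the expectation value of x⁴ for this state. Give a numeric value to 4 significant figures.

44.61

⟨x⁴⟩ = ∫ x⁴·|ψ|² dx / ∫|ψ|² dx (integrals over the domain).
With sin²θ = (1 − cos2θ)/2 on 0 ≤ x ≤ a: ∫sin²(nπx/a) dx = a/2, ∫x·sin²(nπx/a) dx = a²/4, ∫x²·sin²(nπx/a) dx = a³·(1/6 − 1/(4n²π²)); higher powers xᵏ the same way, integrating xᵏ·cos(2nπx/a) by parts.
State is unnormalized: ∫|ψ|² dx = 1.9600, and ∫ψ*·x⁴·ψ dx = 87.439, so ⟨x⁴⟩ = 87.439 / 1.9600.
⟨x⁴⟩ = 44.612.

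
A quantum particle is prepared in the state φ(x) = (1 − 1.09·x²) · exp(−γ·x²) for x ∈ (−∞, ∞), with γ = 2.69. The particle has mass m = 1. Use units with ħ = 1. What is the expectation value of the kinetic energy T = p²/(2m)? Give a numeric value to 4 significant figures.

2.070

T = −(ħ²/2m) d²/dx², so ⟨T⟩ = −(ħ²/2m) ∫ φ*·φ'' dx / ∫|φ|² dx; with m = 1.
Expand each integrand as polynomial × e^(−2γx²) and use ∫x^(2j)·e^(−2γx²) dx = (2j−1)!!/(4γ)^j · √(π/(2γ)), odd powers → 0; here √(π/(2γ)) = 0.76416. Differentiate with the product rule, d/dx e^(−γx²) = −2γx·e^(−γx²).
State is unnormalized: ∫|φ|² dx = 0.63286, and ∫φ*·(−ħ²/2m · φ'') dx = 1.3099, so ⟨T⟩ = 1.3099 / 0.63286.
⟨T⟩ = 2.0697.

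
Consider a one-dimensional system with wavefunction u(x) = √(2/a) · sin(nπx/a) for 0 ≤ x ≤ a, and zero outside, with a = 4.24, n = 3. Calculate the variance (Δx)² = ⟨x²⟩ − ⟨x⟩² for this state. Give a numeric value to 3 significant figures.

1.40

Compute ⟨x⟩ and ⟨x²⟩ separately, then (Δx)² = ⟨x²⟩ − ⟨x⟩².
With sin²θ = (1 − cos2θ)/2 on 0 ≤ x ≤ a: ∫sin²(nπx/a) dx = a/2, ∫x·sin²(nπx/a) dx = a²/4, ∫x²·sin²(nπx/a) dx = a³·(1/6 − 1/(4n²π²)); higher powers xᵏ the same way, integrating xᵏ·cos(2nπx/a) by parts.
⟨x⟩ = 2.1200 and ⟨x²⟩ = 5.8913.
(Δx)² = 5.8913 − (2.1200)² = 1.3969.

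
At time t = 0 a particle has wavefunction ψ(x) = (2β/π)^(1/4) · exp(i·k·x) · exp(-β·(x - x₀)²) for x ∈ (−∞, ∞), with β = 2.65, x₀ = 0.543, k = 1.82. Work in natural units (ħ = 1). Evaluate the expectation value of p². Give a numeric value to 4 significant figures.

p² ψ = −ħ² d²ψ/dx²; ⟨p²⟩ = −ħ² ∫ ψ*·ψ'' dx.
Gaussian moments (u = x − x₀): ∫u^(2j)·e^(−2βu²) du = (2j−1)!!/(4β)^j · √(π/(2β)), odd powers integrate to 0; here √(π/(2β)) = 0.76990. Derivatives: ψ′ = (ik − 2βu)·ψ, ψ″ = ((ik − 2βu)² − 2β)·ψ; the odd-in-u pieces drop out.
⟨p²⟩ = 5.9624.

5.962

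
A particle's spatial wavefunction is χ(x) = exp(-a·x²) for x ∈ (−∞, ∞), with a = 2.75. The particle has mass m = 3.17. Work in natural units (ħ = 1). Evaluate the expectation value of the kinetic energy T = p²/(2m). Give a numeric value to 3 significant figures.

T = −(ħ²/2m) d²/dx², so ⟨T⟩ = −(ħ²/2m) ∫ χ*·χ'' dx / ∫|χ|² dx; with m = 3.17.
Gaussian moments: ∫x^(2j)·e^(−2ax²) dx = (2j−1)!!/(4a)^j · √(π/(2a)), odd powers integrate to 0; here √(π/(2a)) = 0.75578. Derivatives: d/dx e^(−ax²) = −2ax·e^(−ax²), d²/dx² e^(−ax²) = (4a²x² − 2a)·e^(−ax²).
State is unnormalized: ∫|χ|² dx = 0.75578, and ∫χ*·(−ħ²/2m · χ'') dx = 0.32782, so ⟨T⟩ = 0.32782 / 0.75578.
⟨T⟩ = 0.43375.

0.434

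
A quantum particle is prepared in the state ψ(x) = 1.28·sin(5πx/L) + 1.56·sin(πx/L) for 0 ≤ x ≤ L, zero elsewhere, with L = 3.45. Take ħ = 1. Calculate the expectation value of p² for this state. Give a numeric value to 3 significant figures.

8.84

p² ψ = −ħ² d²ψ/dx²; ⟨p²⟩ = −ħ² ∫ ψ*·ψ'' dx / ∫|ψ|² dx.
d²/dx² sin(jπx/L) = −(jπ/L)²·sin(jπx/L); on 0 ≤ x ≤ L, ∫sin²(jπx/L) dx = L/2 and ∫sin(jπx/L)·sin(lπx/L) dx = 0 for j ≠ l, so only diagonal terms survive in ∫|ψ|² and ∫ψ·ψ″; ∫ψ·ψ′ dx = [ψ²/2] between the walls = 0.
State is unnormalized: ∫|ψ|² dx = 7.0242, and ∫ψ*·(−ħ² ψ'') dx = 62.069, so ⟨p²⟩ = 62.069 / 7.0242.
⟨p²⟩ = 8.8365.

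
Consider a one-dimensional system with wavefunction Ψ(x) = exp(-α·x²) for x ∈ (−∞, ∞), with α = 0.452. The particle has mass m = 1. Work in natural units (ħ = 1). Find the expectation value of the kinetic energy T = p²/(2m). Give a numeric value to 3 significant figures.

0.226

T = −(ħ²/2m) d²/dx², so ⟨T⟩ = −(ħ²/2m) ∫ Ψ*·Ψ'' dx / ∫|Ψ|² dx; with m = 1.
Gaussian moments: ∫x^(2j)·e^(−2αx²) dx = (2j−1)!!/(4α)^j · √(π/(2α)), odd powers integrate to 0; here √(π/(2α)) = 1.8642. Derivatives: d/dx e^(−αx²) = −2αx·e^(−αx²), d²/dx² e^(−αx²) = (4α²x² − 2α)·e^(−αx²).
State is unnormalized: ∫|Ψ|² dx = 1.8642, and ∫Ψ*·(−ħ²/2m · Ψ'') dx = 0.42131, so ⟨T⟩ = 0.42131 / 1.8642.
⟨T⟩ = 0.22600.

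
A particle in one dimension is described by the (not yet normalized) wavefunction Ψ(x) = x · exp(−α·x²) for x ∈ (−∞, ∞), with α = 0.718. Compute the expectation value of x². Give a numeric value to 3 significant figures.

⟨x²⟩ = ∫ x²·|Ψ|² dx / ∫|Ψ|² dx (integrals over the domain).
Expand each integrand as polynomial × e^(−2αx²) and use ∫x^(2j)·e^(−2αx²) dx = (2j−1)!!/(4α)^j · √(π/(2α)), odd powers → 0; here √(π/(2α)) = 1.4791.
State is unnormalized: ∫|Ψ|² dx = 0.51501, and ∫Ψ*·x²·Ψ dx = 0.53796, so ⟨x²⟩ = 0.53796 / 0.51501.
⟨x²⟩ = 1.0446.

1.04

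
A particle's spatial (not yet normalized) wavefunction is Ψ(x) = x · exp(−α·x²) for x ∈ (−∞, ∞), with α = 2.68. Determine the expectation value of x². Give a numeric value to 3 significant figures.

0.280

⟨x²⟩ = ∫ x²·|Ψ|² dx / ∫|Ψ|² dx (integrals over the domain).
Expand each integrand as polynomial × e^(−2αx²) and use ∫x^(2j)·e^(−2αx²) dx = (2j−1)!!/(4α)^j · √(π/(2α)), odd powers → 0; here √(π/(2α)) = 0.76558.
State is unnormalized: ∫|Ψ|² dx = 0.071416, and ∫Ψ*·x²·Ψ dx = 0.019986, so ⟨x²⟩ = 0.019986 / 0.071416.
⟨x²⟩ = 0.27985.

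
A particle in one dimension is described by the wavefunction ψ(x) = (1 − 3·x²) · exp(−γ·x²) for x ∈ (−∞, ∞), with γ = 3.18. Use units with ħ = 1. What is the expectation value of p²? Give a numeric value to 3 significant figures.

8.51

p² ψ = −ħ² d²ψ/dx²; ⟨p²⟩ = −ħ² ∫ ψ*·ψ'' dx / ∫|ψ|² dx.
Expand each integrand as polynomial × e^(−2γx²) and use ∫x^(2j)·e^(−2γx²) dx = (2j−1)!!/(4γ)^j · √(π/(2γ)), odd powers → 0; here √(π/(2γ)) = 0.70282. Differentiate with the product rule, d/dx e^(−γx²) = −2γx·e^(−γx²).
State is unnormalized: ∫|ψ|² dx = 0.48859, and ∫ψ*·(−ħ² ψ'') dx = 4.1595, so ⟨p²⟩ = 4.1595 / 0.48859.
⟨p²⟩ = 8.5132.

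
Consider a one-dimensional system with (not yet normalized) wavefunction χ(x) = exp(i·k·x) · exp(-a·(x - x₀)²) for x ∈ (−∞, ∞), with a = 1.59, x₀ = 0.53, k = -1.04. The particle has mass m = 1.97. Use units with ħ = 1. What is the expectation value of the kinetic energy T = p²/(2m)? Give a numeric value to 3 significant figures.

0.678

T = −(ħ²/2m) d²/dx², so ⟨T⟩ = −(ħ²/2m) ∫ χ*·χ'' dx / ∫|χ|² dx; with m = 1.97.
Gaussian moments (u = x − x₀): ∫u^(2j)·e^(−2au²) du = (2j−1)!!/(4a)^j · √(π/(2a)), odd powers integrate to 0; here √(π/(2a)) = 0.99394. Derivatives: χ′ = (ik − 2au)·χ, χ″ = ((ik − 2au)² − 2a)·χ; the odd-in-u pieces drop out.
State is unnormalized: ∫|χ|² dx = 0.99394, and ∫χ*·(−ħ²/2m · χ'') dx = 0.67396, so ⟨T⟩ = 0.67396 / 0.99394.
⟨T⟩ = 0.67807.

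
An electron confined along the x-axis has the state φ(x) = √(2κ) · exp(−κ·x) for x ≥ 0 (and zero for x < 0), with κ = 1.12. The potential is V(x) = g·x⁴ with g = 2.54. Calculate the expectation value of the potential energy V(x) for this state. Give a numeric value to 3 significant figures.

2.42

⟨V⟩ = ∫ V(x)·|φ|² dx.
Every integrand reduces to terms xʲ·e^(−2κx) on [0, ∞); use ∫₀^∞ xʲ·e^(−2κx) dx = j!/(2κ)^(j+1).
⟨V⟩ = 2.4213.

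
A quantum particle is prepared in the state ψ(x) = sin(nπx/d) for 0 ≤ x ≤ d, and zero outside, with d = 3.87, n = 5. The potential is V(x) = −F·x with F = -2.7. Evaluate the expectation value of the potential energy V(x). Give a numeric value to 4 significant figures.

⟨V⟩ = ∫ V(x)·|ψ|² dx / ∫|ψ|² dx.
With sin²θ = (1 − cos2θ)/2 on 0 ≤ x ≤ d: ∫sin²(nπx/d) dx = d/2, ∫x·sin²(nπx/d) dx = d²/4, ∫x²·sin²(nπx/d) dx = d³·(1/6 − 1/(4n²π²)); higher powers xᵏ the same way, integrating xᵏ·cos(2nπx/d) by parts.
State is unnormalized: ∫|ψ|² dx = 1.9350, and ∫ψ*·V(x)·ψ dx = 10.109, so ⟨V⟩ = 10.109 / 1.9350.
⟨V⟩ = 5.2245.

5.225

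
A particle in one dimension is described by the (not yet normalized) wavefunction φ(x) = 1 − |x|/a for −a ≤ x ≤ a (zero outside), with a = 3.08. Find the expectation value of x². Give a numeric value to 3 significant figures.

⟨x²⟩ = ∫ x²·|φ|² dx / ∫|φ|² dx (integrals over the domain).
φ is even, so ∫ over [−a, a] = 2∫₀ᵃ with φ = 1 − x/a there: ∫₀ᵃ (1 − x/a)² dx = a/3, ∫₀ᵃ x²(1 − x/a)² dx = a³/30, ∫₀ᵃ x⁴(1 − x/a)² dx = a⁵/105.
State is unnormalized: ∫|φ|² dx = 2.0533, and ∫φ*·x²·φ dx = 1.9479, so ⟨x²⟩ = 1.9479 / 2.0533.
⟨x²⟩ = 0.94864.

0.949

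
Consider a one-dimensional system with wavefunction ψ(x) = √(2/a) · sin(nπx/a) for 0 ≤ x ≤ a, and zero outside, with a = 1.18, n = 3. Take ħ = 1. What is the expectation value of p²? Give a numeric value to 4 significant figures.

p² ψ = −ħ² d²ψ/dx²; ⟨p²⟩ = −ħ² ∫ ψ*·ψ'' dx.
d/dx sin(nπx/a) = (nπ/a)·cos(nπx/a) and d²/dx² sin(nπx/a) = −(nπ/a)²·sin(nπx/a); on 0 ≤ x ≤ a, ∫sin²(nπx/a) dx = a/2 and ∫sin(nπx/a)·cos(nπx/a) dx = 0.
⟨p²⟩ = 63.794.

63.79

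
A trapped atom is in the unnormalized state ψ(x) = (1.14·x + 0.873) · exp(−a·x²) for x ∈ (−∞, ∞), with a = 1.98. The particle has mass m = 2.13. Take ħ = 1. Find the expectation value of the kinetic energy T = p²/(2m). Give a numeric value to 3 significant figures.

T = −(ħ²/2m) d²/dx², so ⟨T⟩ = −(ħ²/2m) ∫ ψ*·ψ'' dx / ∫|ψ|² dx; with m = 2.13.
Expand each integrand as polynomial × e^(−2ax²) and use ∫x^(2j)·e^(−2ax²) dx = (2j−1)!!/(4a)^j · √(π/(2a)), odd powers → 0; here √(π/(2a)) = 0.89069. Differentiate with the product rule, d/dx e^(−ax²) = −2ax·e^(−ax²).
State is unnormalized: ∫|ψ|² dx = 0.82498, and ∫ψ*·(−ħ²/2m · ψ'') dx = 0.51930, so ⟨T⟩ = 0.51930 / 0.82498.
⟨T⟩ = 0.62947.

0.629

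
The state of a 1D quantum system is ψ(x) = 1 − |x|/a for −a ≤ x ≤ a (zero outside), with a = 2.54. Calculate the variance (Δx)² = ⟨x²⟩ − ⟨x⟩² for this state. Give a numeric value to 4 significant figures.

Compute ⟨x⟩ and ⟨x²⟩ separately, then (Δx)² = ⟨x²⟩ − ⟨x⟩².
ψ is even, so ∫ over [−a, a] = 2∫₀ᵃ with ψ = 1 − x/a there: ∫₀ᵃ (1 − x/a)² dx = a/3, ∫₀ᵃ x²(1 − x/a)² dx = a³/30, ∫₀ᵃ x⁴(1 − x/a)² dx = a⁵/105.
Normalization: ∫|ψ|² dx = 1.6933.
⟨x⟩ = 0.0000 and ⟨x²⟩ = 0.64516.
(Δx)² = 0.64516 − (0.0000)² = 0.64516.

0.6452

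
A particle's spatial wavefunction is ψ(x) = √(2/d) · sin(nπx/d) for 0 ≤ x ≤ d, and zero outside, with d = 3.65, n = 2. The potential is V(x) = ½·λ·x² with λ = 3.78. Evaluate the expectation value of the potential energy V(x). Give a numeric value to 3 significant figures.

8.07

⟨V⟩ = ∫ V(x)·|ψ|² dx.
With sin²θ = (1 − cos2θ)/2 on 0 ≤ x ≤ d: ∫sin²(nπx/d) dx = d/2, ∫x·sin²(nπx/d) dx = d²/4, ∫x²·sin²(nπx/d) dx = d³·(1/6 − 1/(4n²π²)); higher powers xᵏ the same way, integrating xᵏ·cos(2nπx/d) by parts.
⟨V⟩ = 8.0743.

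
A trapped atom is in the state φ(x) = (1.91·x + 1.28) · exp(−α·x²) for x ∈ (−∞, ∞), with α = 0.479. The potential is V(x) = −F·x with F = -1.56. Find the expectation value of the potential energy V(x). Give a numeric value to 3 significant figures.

1.12

⟨V⟩ = ∫ V(x)·|φ|² dx / ∫|φ|² dx.
Expand each integrand as polynomial × e^(−2αx²) and use ∫x^(2j)·e^(−2αx²) dx = (2j−1)!!/(4α)^j · √(π/(2α)), odd powers → 0; here √(π/(2α)) = 1.8109.
State is unnormalized: ∫|φ|² dx = 6.4149, and ∫φ*·V(x)·φ dx = 7.2093, so ⟨V⟩ = 7.2093 / 6.4149.
⟨V⟩ = 1.1238.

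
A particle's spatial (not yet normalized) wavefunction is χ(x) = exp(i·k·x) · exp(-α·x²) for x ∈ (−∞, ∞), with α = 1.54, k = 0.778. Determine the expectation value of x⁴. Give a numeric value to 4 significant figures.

⟨x⁴⟩ = ∫ x⁴·|χ|² dx / ∫|χ|² dx (integrals over the domain).
Gaussian moments: ∫x^(2j)·e^(−2αx²) dx = (2j−1)!!/(4α)^j · √(π/(2α)), odd powers integrate to 0; here √(π/(2α)) = 1.0099.
State is unnormalized: ∫|χ|² dx = 1.0099, and ∫χ*·x⁴·χ dx = 0.079847, so ⟨x⁴⟩ = 0.079847 / 1.0099.
⟨x⁴⟩ = 0.079061.

0.07906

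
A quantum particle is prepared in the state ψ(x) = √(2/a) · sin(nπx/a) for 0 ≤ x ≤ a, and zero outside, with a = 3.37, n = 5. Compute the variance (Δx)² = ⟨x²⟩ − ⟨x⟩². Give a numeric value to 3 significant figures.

Compute ⟨x⟩ and ⟨x²⟩ separately, then (Δx)² = ⟨x²⟩ − ⟨x⟩².
With sin²θ = (1 − cos2θ)/2 on 0 ≤ x ≤ a: ∫sin²(nπx/a) dx = a/2, ∫x·sin²(nπx/a) dx = a²/4, ∫x²·sin²(nπx/a) dx = a³·(1/6 − 1/(4n²π²)); higher powers xᵏ the same way, integrating xᵏ·cos(2nπx/a) by parts.
⟨x⟩ = 1.6850 and ⟨x²⟩ = 3.7626.
(Δx)² = 3.7626 − (1.6850)² = 0.92339.

0.923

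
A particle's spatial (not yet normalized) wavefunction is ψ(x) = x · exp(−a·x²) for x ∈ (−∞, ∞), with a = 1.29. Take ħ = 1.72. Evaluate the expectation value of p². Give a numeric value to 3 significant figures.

11.4

p² ψ = −ħ² d²ψ/dx²; ⟨p²⟩ = −ħ² ∫ ψ*·ψ'' dx / ∫|ψ|² dx.
Expand each integrand as polynomial × e^(−2ax²) and use ∫x^(2j)·e^(−2ax²) dx = (2j−1)!!/(4a)^j · √(π/(2a)), odd powers → 0; here √(π/(2a)) = 1.1035. Differentiate with the product rule, d/dx e^(−ax²) = −2ax·e^(−ax²).
State is unnormalized: ∫|ψ|² dx = 0.21385, and ∫ψ*·(−ħ² ψ'') dx = 2.4484, so ⟨p²⟩ = 2.4484 / 0.21385.
⟨p²⟩ = 11.449.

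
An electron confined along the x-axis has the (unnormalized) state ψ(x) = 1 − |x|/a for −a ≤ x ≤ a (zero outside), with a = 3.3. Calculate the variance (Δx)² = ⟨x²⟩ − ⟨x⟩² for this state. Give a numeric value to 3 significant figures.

Compute ⟨x⟩ and ⟨x²⟩ separately, then (Δx)² = ⟨x²⟩ − ⟨x⟩².
ψ is even, so ∫ over [−a, a] = 2∫₀ᵃ with ψ = 1 − x/a there: ∫₀ᵃ (1 − x/a)² dx = a/3, ∫₀ᵃ x²(1 − x/a)² dx = a³/30, ∫₀ᵃ x⁴(1 − x/a)² dx = a⁵/105.
Normalization: ∫|ψ|² dx = 2.2000.
⟨x⟩ = 0.0000 and ⟨x²⟩ = 1.0890.
(Δx)² = 1.0890 − (0.0000)² = 1.0890.

1.09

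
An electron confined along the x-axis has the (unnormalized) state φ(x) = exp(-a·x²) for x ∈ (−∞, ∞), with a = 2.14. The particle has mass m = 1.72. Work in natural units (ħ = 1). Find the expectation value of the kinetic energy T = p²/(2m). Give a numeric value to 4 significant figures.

0.6221

T = −(ħ²/2m) d²/dx², so ⟨T⟩ = −(ħ²/2m) ∫ φ*·φ'' dx / ∫|φ|² dx; with m = 1.72.
Gaussian moments: ∫x^(2j)·e^(−2ax²) dx = (2j−1)!!/(4a)^j · √(π/(2a)), odd powers integrate to 0; here √(π/(2a)) = 0.85675. Derivatives: d/dx e^(−ax²) = −2ax·e^(−ax²), d²/dx² e^(−ax²) = (4a²x² − 2a)·e^(−ax²).
State is unnormalized: ∫|φ|² dx = 0.85675, and ∫φ*·(−ħ²/2m · φ'') dx = 0.53298, so ⟨T⟩ = 0.53298 / 0.85675.
⟨T⟩ = 0.62209.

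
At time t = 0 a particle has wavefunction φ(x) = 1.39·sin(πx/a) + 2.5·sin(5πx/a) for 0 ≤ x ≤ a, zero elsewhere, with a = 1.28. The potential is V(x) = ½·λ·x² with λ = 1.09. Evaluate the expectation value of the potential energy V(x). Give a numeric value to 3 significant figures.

0.291

⟨V⟩ = ∫ V(x)·|φ|² dx / ∫|φ|² dx.
On 0 ≤ x ≤ a (j ≠ l): ∫sin²(jπx/a) dx = a/2, ∫sin(jπx/a)·sin(lπx/a) dx = 0; diagonal moments ∫x·sin²(jπx/a) dx = a²/4, ∫x²·sin²(jπx/a) dx = a³·(1/6 − 1/(4j²π²)); cross terms ∫x·sin(jπx/a)·sin(lπx/a) dx = 0 for j + l even and −4jla²/(π²(j² − l²)²) for j + l odd, ∫x²·sin(jπx/a)·sin(lπx/a) dx = (−1)^(j+l)·4jla³/(π²(j² − l²)²); higher powers the same way via product-to-sum and parts.
State is unnormalized: ∫|φ|² dx = 5.2365, and ∫φ*·V(x)·φ dx = 1.5234, so ⟨V⟩ = 1.5234 / 5.2365.
⟨V⟩ = 0.29092.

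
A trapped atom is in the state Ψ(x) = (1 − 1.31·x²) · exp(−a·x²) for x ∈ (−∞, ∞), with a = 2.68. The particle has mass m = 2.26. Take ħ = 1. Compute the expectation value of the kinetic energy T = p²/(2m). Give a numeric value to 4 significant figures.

T = −(ħ²/2m) d²/dx², so ⟨T⟩ = −(ħ²/2m) ∫ Ψ*·Ψ'' dx / ∫|Ψ|² dx; with m = 2.26.
Expand each integrand as polynomial × e^(−2ax²) and use ∫x^(2j)·e^(−2ax²) dx = (2j−1)!!/(4a)^j · √(π/(2a)), odd powers → 0; here √(π/(2a)) = 0.76558. Differentiate with the product rule, d/dx e^(−ax²) = −2ax·e^(−ax²).
State is unnormalized: ∫|Ψ|² dx = 0.61277, and ∫Ψ*·(−ħ²/2m · Ψ'') dx = 0.61232, so ⟨T⟩ = 0.61232 / 0.61277.
⟨T⟩ = 0.99927.

0.9993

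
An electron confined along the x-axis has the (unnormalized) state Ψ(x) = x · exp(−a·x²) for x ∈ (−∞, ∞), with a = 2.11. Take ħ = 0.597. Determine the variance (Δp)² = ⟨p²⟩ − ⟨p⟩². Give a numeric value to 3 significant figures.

Compute ⟨p⟩ and ⟨p²⟩ separately; (Δp)² = ⟨p²⟩ − ⟨p⟩².
Expand each integrand as polynomial × e^(−2ax²) and use ∫x^(2j)·e^(−2ax²) dx = (2j−1)!!/(4a)^j · √(π/(2a)), odd powers → 0; here √(π/(2a)) = 0.86282. Differentiate with the product rule, d/dx e^(−ax²) = −2ax·e^(−ax²).
Normalization: ∫|Ψ|² dx = 0.10223.
⟨p⟩ = 0.0000 and ⟨p²⟩ = 2.2561.
(Δp)² = 2.2561 − (0.0000)² = 2.2561.

2.26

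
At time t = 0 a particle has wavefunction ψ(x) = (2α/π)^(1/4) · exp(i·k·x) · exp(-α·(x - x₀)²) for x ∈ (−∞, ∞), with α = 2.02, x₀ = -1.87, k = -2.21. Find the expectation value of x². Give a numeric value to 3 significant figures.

⟨x²⟩ = ∫ x²·|ψ|² dx (integrals over the domain).
Gaussian moments (u = x − x₀): ∫u^(2j)·e^(−2αu²) du = (2j−1)!!/(4α)^j · √(π/(2α)), odd powers integrate to 0; here √(π/(2α)) = 0.88183.
⟨x²⟩ = 3.6207.

3.62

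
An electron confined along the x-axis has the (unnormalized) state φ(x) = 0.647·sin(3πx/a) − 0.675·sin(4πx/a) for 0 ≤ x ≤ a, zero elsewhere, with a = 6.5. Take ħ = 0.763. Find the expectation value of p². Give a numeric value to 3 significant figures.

p² φ = −ħ² d²φ/dx²; ⟨p²⟩ = −ħ² ∫ φ*·φ'' dx / ∫|φ|² dx.
d²/dx² sin(jπx/a) = −(jπ/a)²·sin(jπx/a); on 0 ≤ x ≤ a, ∫sin²(jπx/a) dx = a/2 and ∫sin(jπx/a)·sin(lπx/a) dx = 0 for j ≠ l, so only diagonal terms survive in ∫|φ|² and ∫φ·φ″; ∫φ·φ′ dx = [φ²/2] between the walls = 0.
State is unnormalized: ∫|φ|² dx = 2.8413, and ∫φ*·(−ħ² φ'') dx = 4.8872, so ⟨p²⟩ = 4.8872 / 2.8413.
⟨p²⟩ = 1.7201.

1.72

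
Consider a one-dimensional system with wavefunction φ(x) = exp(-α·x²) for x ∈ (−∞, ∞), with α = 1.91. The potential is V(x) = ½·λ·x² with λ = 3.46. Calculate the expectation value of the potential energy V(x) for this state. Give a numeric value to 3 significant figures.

0.226

⟨V⟩ = ∫ V(x)·|φ|² dx / ∫|φ|² dx.
Gaussian moments: ∫x^(2j)·e^(−2αx²) dx = (2j−1)!!/(4α)^j · √(π/(2α)), odd powers integrate to 0; here √(π/(2α)) = 0.90687.
State is unnormalized: ∫|φ|² dx = 0.90687, and ∫φ*·V(x)·φ dx = 0.20535, so ⟨V⟩ = 0.20535 / 0.90687.
⟨V⟩ = 0.22644.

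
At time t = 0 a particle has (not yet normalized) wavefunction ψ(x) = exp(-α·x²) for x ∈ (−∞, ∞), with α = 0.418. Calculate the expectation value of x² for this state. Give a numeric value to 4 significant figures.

0.5981

⟨x²⟩ = ∫ x²·|ψ|² dx / ∫|ψ|² dx (integrals over the domain).
Gaussian moments: ∫x^(2j)·e^(−2αx²) dx = (2j−1)!!/(4α)^j · √(π/(2α)), odd powers integrate to 0; here √(π/(2α)) = 1.9385.
State is unnormalized: ∫|ψ|² dx = 1.9385, and ∫ψ*·x²·ψ dx = 1.1594, so ⟨x²⟩ = 1.1594 / 1.9385.
⟨x²⟩ = 0.59809.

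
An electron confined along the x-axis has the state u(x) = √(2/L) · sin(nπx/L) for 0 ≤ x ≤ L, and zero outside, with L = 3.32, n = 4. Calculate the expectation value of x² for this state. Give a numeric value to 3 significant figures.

⟨x²⟩ = ∫ x²·|u|² dx (integrals over the domain).
With sin²θ = (1 − cos2θ)/2 on 0 ≤ x ≤ L: ∫sin²(nπx/L) dx = L/2, ∫x·sin²(nπx/L) dx = L²/4, ∫x²·sin²(nπx/L) dx = L³·(1/6 − 1/(4n²π²)); higher powers xᵏ the same way, integrating xᵏ·cos(2nπx/L) by parts.
⟨x²⟩ = 3.6392.

3.64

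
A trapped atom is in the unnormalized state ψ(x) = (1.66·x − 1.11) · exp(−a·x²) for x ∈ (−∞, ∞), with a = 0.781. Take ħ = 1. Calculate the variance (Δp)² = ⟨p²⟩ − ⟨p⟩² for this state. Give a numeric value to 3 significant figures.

1.43

Compute ⟨p⟩ and ⟨p²⟩ separately; (Δp)² = ⟨p²⟩ − ⟨p⟩².
Expand each integrand as polynomial × e^(−2ax²) and use ∫x^(2j)·e^(−2ax²) dx = (2j−1)!!/(4a)^j · √(π/(2a)), odd powers → 0; here √(π/(2a)) = 1.4182. Differentiate with the product rule, d/dx e^(−ax²) = −2ax·e^(−ax²).
Normalization: ∫|ψ|² dx = 2.9983.
⟨p⟩ = 0.0000 and ⟨p²⟩ = 1.4327.
(Δp)² = 1.4327 − (0.0000)² = 1.4327.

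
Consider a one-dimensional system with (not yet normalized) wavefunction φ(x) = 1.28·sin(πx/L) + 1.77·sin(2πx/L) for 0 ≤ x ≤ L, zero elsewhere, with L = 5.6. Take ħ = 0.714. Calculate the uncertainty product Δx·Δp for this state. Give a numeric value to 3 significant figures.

Δx = √(⟨x²⟩−⟨x⟩²), Δp = √(⟨p²⟩−⟨p⟩²).
On 0 ≤ x ≤ L (j ≠ l): ∫sin²(jπx/L) dx = L/2, ∫sin(jπx/L)·sin(lπx/L) dx = 0; diagonal moments ∫x·sin²(jπx/L) dx = L²/4, ∫x²·sin²(jπx/L) dx = L³·(1/6 − 1/(4j²π²)); cross terms ∫x·sin(jπx/L)·sin(lπx/L) dx = 0 for j + l even and −4jlL²/(π²(j² − l²)²) for j + l odd, ∫x²·sin(jπx/L)·sin(lπx/L) dx = (−1)^(j+l)·4jlL³/(π²(j² − l²)²); higher powers the same way via product-to-sum and parts. d²/dx² sin(jπx/L) = −(jπ/L)²·sin(jπx/L); on 0 ≤ x ≤ L, ∫sin²(jπx/L) dx = L/2 and ∫sin(jπx/L)·sin(lπx/L) dx = 0 for j ≠ l, so only diagonal terms survive in ∫|φ|² and ∫φ·φ″; ∫φ·φ′ dx = [φ²/2] between the walls = 0.
Normalization: ∫|φ|² dx = 13.360.
⟨x⟩ = 1.8421, ⟨x²⟩ = 4.2825 ⇒ Δx = 0.94304.
⟨p⟩ = 0.0000, ⟨p²⟩ = 0.47649 ⇒ Δp = 0.69028.
Δx·Δp = 0.65097.

0.651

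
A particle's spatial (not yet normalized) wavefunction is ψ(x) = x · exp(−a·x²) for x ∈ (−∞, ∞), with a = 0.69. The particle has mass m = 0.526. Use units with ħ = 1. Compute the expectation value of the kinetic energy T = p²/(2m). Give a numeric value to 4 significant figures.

T = −(ħ²/2m) d²/dx², so ⟨T⟩ = −(ħ²/2m) ∫ ψ*·ψ'' dx / ∫|ψ|² dx; with m = 0.526.
Expand each integrand as polynomial × e^(−2ax²) and use ∫x^(2j)·e^(−2ax²) dx = (2j−1)!!/(4a)^j · √(π/(2a)), odd powers → 0; here √(π/(2a)) = 1.5088. Differentiate with the product rule, d/dx e^(−ax²) = −2ax·e^(−ax²).
State is unnormalized: ∫|ψ|² dx = 0.54667, and ∫ψ*·(−ħ²/2m · ψ'') dx = 1.0757, so ⟨T⟩ = 1.0757 / 0.54667.
⟨T⟩ = 1.9677.

1.968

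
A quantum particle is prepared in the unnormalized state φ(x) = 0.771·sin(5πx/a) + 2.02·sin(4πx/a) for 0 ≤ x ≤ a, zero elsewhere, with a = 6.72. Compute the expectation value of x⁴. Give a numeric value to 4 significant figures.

186.5

⟨x⁴⟩ = ∫ x⁴·|φ|² dx / ∫|φ|² dx (integrals over the domain).
On 0 ≤ x ≤ a (j ≠ l): ∫sin²(jπx/a) dx = a/2, ∫sin(jπx/a)·sin(lπx/a) dx = 0; diagonal moments ∫x·sin²(jπx/a) dx = a²/4, ∫x²·sin²(jπx/a) dx = a³·(1/6 − 1/(4j²π²)); cross terms ∫x·sin(jπx/a)·sin(lπx/a) dx = 0 for j + l even and −4jla²/(π²(j² − l²)²) for j + l odd, ∫x²·sin(jπx/a)·sin(lπx/a) dx = (−1)^(j+l)·4jla³/(π²(j² − l²)²); higher powers the same way via product-to-sum and parts.
State is unnormalized: ∫|φ|² dx = 15.707, and ∫φ*·x⁴·φ dx = 2929.2, so ⟨x⁴⟩ = 2929.2 / 15.707.
⟨x⁴⟩ = 186.48.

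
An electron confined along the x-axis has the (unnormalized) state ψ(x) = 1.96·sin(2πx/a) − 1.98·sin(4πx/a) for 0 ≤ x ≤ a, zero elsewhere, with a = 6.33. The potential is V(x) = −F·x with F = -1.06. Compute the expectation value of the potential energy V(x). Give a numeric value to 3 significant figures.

⟨V⟩ = ∫ V(x)·|ψ|² dx / ∫|ψ|² dx.
On 0 ≤ x ≤ a (j ≠ l): ∫sin²(jπx/a) dx = a/2, ∫sin(jπx/a)·sin(lπx/a) dx = 0; diagonal moments ∫x·sin²(jπx/a) dx = a²/4, ∫x²·sin²(jπx/a) dx = a³·(1/6 − 1/(4j²π²)); cross terms ∫x·sin(jπx/a)·sin(lπx/a) dx = 0 for j + l even and −4jla²/(π²(j² − l²)²) for j + l odd, ∫x²·sin(jπx/a)·sin(lπx/a) dx = (−1)^(j+l)·4jla³/(π²(j² − l²)²); higher powers the same way via product-to-sum and parts.
State is unnormalized: ∫|ψ|² dx = 24.567, and ∫ψ*·V(x)·ψ dx = 82.419, so ⟨V⟩ = 82.419 / 24.567.
⟨V⟩ = 3.3549.

3.35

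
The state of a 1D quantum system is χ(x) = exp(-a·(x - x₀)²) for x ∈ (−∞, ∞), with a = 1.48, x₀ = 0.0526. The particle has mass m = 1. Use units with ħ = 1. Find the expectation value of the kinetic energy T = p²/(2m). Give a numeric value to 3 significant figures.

T = −(ħ²/2m) d²/dx², so ⟨T⟩ = −(ħ²/2m) ∫ χ*·χ'' dx / ∫|χ|² dx; with m = 1.
Gaussian moments (u = x − x₀): ∫u^(2j)·e^(−2au²) du = (2j−1)!!/(4a)^j · √(π/(2a)), odd powers integrate to 0; here √(π/(2a)) = 1.0302. Derivatives: d/dx e^(−au²) = −2au·e^(−au²), d²/dx² e^(−au²) = (4a²u² − 2a)·e^(−au²).
State is unnormalized: ∫|χ|² dx = 1.0302, and ∫χ*·(−ħ²/2m · χ'') dx = 0.76236, so ⟨T⟩ = 0.76236 / 1.0302.
⟨T⟩ = 0.74000.

0.740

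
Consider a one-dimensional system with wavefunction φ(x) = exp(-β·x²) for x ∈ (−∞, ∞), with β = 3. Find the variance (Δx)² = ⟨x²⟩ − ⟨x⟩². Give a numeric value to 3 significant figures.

Compute ⟨x⟩ and ⟨x²⟩ separately, then (Δx)² = ⟨x²⟩ − ⟨x⟩².
Gaussian moments: ∫x^(2j)·e^(−2βx²) dx = (2j−1)!!/(4β)^j · √(π/(2β)), odd powers integrate to 0; here √(π/(2β)) = 0.72360.
Normalization: ∫|φ|² dx = 0.72360.
⟨x⟩ = 0.0000 and ⟨x²⟩ = 0.083333.
(Δx)² = 0.083333 − (0.0000)² = 0.083333.

0.0833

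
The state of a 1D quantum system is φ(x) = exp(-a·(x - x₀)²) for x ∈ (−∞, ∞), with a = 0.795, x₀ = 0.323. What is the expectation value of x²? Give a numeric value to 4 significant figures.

0.4188

⟨x²⟩ = ∫ x²·|φ|² dx / ∫|φ|² dx (integrals over the domain).
Gaussian moments (u = x − x₀): ∫u^(2j)·e^(−2au²) du = (2j−1)!!/(4a)^j · √(π/(2a)), odd powers integrate to 0; here √(π/(2a)) = 1.4056.
State is unnormalized: ∫|φ|² dx = 1.4056, and ∫φ*·x²·φ dx = 0.58868, so ⟨x²⟩ = 0.58868 / 1.4056.
⟨x²⟩ = 0.41879.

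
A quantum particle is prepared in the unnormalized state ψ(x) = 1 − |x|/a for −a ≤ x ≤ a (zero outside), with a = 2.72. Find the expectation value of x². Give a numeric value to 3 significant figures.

0.740

⟨x²⟩ = ∫ x²·|ψ|² dx / ∫|ψ|² dx (integrals over the domain).
ψ is even, so ∫ over [−a, a] = 2∫₀ᵃ with ψ = 1 − x/a there: ∫₀ᵃ (1 − x/a)² dx = a/3, ∫₀ᵃ x²(1 − x/a)² dx = a³/30, ∫₀ᵃ x⁴(1 − x/a)² dx = a⁵/105.
State is unnormalized: ∫|ψ|² dx = 1.8133, and ∫ψ*·x²·ψ dx = 1.3416, so ⟨x²⟩ = 1.3416 / 1.8133.
⟨x²⟩ = 0.73984.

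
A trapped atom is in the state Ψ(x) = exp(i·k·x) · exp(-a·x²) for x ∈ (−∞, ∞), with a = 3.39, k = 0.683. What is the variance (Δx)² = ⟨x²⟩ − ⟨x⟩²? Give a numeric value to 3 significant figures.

Compute ⟨x⟩ and ⟨x²⟩ separately, then (Δx)² = ⟨x²⟩ − ⟨x⟩².
Gaussian moments: ∫x^(2j)·e^(−2ax²) dx = (2j−1)!!/(4a)^j · √(π/(2a)), odd powers integrate to 0; here √(π/(2a)) = 0.68071.
Normalization: ∫|Ψ|² dx = 0.68071.
⟨x⟩ = 0.0000 and ⟨x²⟩ = 0.073746.
(Δx)² = 0.073746 − (0.0000)² = 0.073746.

0.0737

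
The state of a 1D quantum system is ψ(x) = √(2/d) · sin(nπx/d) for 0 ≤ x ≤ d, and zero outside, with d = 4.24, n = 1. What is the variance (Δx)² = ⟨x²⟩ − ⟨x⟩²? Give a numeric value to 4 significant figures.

0.5874

Compute ⟨x⟩ and ⟨x²⟩ separately, then (Δx)² = ⟨x²⟩ − ⟨x⟩².
With sin²θ = (1 − cos2θ)/2 on 0 ≤ x ≤ d: ∫sin²(nπx/d) dx = d/2, ∫x·sin²(nπx/d) dx = d²/4, ∫x²·sin²(nπx/d) dx = d³·(1/6 − 1/(4n²π²)); higher powers xᵏ the same way, integrating xᵏ·cos(2nπx/d) by parts.
⟨x⟩ = 2.1200 and ⟨x²⟩ = 5.0818.
(Δx)² = 5.0818 − (2.1200)² = 0.58738.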